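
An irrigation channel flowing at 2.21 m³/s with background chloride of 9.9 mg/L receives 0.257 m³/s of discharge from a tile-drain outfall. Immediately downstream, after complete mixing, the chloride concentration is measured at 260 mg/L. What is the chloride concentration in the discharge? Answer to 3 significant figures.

2410 mg/L

Mass balance: 2.210·9.900 + 0.2570·Cₑ = 2.467·260.0
→ Cₑ = (2.467·260.0 − 2.210·9.900) / 0.2570 = 2411 mg/L.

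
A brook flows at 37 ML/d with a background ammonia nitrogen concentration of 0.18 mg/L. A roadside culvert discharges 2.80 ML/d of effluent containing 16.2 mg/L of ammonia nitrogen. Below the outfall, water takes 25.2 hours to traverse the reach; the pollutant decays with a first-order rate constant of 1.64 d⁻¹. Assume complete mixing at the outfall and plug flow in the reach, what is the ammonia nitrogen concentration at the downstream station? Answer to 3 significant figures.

0.234 mg/L

Mixed concentration C = ΣQC/ΣQ = (37.00·0.1800 + 2.800·16.20) / 39.80 = 52.02/39.80 = 1.307 mg/L.
After decay, C = 1.307 × e^(−kt) = 1.307 × 0.1787 = 0.2336 mg/L.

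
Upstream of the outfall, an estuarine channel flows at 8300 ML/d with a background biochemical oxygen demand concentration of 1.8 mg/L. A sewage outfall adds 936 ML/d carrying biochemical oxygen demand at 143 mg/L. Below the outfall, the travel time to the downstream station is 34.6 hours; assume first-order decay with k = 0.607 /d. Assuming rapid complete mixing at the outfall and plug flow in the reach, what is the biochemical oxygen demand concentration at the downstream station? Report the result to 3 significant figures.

Mass balance: C = (8300·1.800 + 936.0·143.0) / 9236 = 148800/9236 = 16.11 mg/L.
Applying C = C₀e^(−kt): 16.11 × 0.4168 = 6.715 mg/L.

6.71 mg/L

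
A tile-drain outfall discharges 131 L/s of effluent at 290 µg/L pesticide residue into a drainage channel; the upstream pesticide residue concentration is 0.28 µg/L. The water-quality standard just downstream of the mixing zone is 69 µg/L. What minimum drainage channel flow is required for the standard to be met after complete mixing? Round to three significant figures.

421 L/s

Set C_mix = 69: (Q·0.2800 + 131.0·290.0) / (Q + 131.0) = 69
→ Q = 131.0·(290.0 − 69)/(69 − 0.2800) = 421.3 L/s.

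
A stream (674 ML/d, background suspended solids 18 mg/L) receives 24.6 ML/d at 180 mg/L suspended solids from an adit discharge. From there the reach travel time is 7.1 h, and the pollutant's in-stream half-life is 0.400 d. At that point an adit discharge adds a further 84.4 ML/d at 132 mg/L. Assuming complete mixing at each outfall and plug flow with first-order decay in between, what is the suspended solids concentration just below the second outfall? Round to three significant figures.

26.9 mg/L

Mass balance: C = (674.0·18.00 + 24.60·180.0) / 698.6 = 16560/698.6 = 23.70 mg/L; combined flow 698.6 ML/d.
Half-life 0.400 d → k = ln 2 / 0.400 = 1.733 d⁻¹.
First-order decay: C = 23.70·exp(−k·t) = 23.70·0.5989 = 14.20 mg/L.
At the second outfall, C = (698.6·14.20 + 84.40·132.0) / (698.6 + 84.40) = 26.90 mg/L.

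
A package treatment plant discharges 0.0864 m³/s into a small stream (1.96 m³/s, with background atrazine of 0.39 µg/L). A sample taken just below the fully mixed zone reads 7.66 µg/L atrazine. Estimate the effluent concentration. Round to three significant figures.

Mass balance: 1.960·0.3900 + 0.08640·Cₑ = 2.046·7.660
→ Cₑ = (2.046·7.660 − 1.960·0.3900) / 0.08640 = 172.6 µg/L.

173 µg/L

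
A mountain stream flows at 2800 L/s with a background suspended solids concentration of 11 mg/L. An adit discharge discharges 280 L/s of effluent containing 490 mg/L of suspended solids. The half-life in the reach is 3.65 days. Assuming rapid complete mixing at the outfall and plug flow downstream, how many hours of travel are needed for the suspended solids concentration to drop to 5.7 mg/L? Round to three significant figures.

Mixed concentration C = ΣQC/ΣQ = (2800·11.00 + 280.0·490.0) / 3080 = 168000/3080 = 54.55 mg/L.
Half-life 3.65 d → k = ln 2 / 3.65 = 0.1899 d⁻¹.
54.55·exp(−k·t) = 5.7 → t = ln(54.55/5.7)/k = 1028000 s = 285.4 h.

285 h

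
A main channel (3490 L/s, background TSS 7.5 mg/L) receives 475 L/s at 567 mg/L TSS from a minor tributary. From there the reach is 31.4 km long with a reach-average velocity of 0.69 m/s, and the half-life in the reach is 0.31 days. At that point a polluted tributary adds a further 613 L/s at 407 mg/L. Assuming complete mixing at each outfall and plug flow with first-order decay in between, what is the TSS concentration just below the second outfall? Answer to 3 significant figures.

74.4 mg/L

After mixing, C = (3490·7.500 + 475.0·567.0) / 3965 = 295500/3965 = 74.53 mg/L; combined flow 3965 L/s.
Travel time t = 31.4·1000 / 0.69 = 45510 s = 12.64 h.
Half-life 0.31 d → k = ln 2 / 0.31 = 2.236 d⁻¹.
Decay over the reach: 74.53·exp(−kt) = 74.53·0.3080 = 22.95 mg/L.
Second outfall: C = (3965·22.95 + 613.0·407.0)/4578 = 74.38 mg/L.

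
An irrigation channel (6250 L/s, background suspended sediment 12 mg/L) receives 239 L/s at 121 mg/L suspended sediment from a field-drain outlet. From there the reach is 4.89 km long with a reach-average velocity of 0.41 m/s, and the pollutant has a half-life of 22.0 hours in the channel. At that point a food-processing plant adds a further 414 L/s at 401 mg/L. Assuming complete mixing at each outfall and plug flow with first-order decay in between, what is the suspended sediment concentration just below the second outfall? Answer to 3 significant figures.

37.6 mg/L

Mass balance: C = (6250·12.00 + 239.0·121.0) / 6489 = 103900/6489 = 16.01 mg/L; combined flow 6489 L/s.
Travel time t = 4.89·1000 / 0.41 = 11930 s = 3.313 h.
Half-life 22.0 h → k = ln 2 / 22.0 = 0.03151 h⁻¹ = 0.7562 d⁻¹.
First-order decay: C = 16.01·exp(−k·t) = 16.01·0.9009 = 14.43 mg/L.
Second outfall: C = (6489·14.43 + 414.0·401.0)/6903 = 37.61 mg/L.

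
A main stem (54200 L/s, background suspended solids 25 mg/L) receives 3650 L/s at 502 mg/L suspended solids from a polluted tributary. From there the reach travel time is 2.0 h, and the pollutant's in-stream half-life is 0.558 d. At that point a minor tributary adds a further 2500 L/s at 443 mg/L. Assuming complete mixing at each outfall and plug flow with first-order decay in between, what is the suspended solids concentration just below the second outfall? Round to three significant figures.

66.0 mg/L

Mass balance: C = (54200·25.00 + 3650·502.0) / 57850 = 3187000/57850 = 55.10 mg/L; combined flow 57850 L/s.
Half-life 0.558 d → k = ln 2 / 0.558 = 1.242 d⁻¹.
First-order decay: C = 55.10·exp(−k·t) = 55.10·0.9017 = 49.68 mg/L.
Second outfall: C = (57850·49.68 + 2500·443.0)/60350 = 65.97 mg/L.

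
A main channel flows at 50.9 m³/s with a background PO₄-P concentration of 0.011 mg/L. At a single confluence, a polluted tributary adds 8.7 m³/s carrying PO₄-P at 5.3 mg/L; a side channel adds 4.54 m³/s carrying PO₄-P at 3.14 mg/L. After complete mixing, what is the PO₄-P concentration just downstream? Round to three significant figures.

Mixed concentration C = ΣQC/ΣQ = (50.90·0.01100 + 8.700·5.300 + 4.540·3.140) / 64.14 = 60.93/64.14 = 0.9499 mg/L.

0.950 mg/L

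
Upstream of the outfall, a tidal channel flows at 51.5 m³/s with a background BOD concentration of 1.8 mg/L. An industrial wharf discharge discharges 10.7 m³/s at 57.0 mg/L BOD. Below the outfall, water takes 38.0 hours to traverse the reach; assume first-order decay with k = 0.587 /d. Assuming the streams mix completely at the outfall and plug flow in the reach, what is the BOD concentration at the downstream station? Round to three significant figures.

4.46 mg/L

Flow-weighted average: C = (51.50·1.800 + 10.70·57.00) / 62.20 = 702.6/62.20 = 11.30 mg/L.
Applying C = C₀e^(−kt): 11.30 × 0.3948 = 4.459 mg/L.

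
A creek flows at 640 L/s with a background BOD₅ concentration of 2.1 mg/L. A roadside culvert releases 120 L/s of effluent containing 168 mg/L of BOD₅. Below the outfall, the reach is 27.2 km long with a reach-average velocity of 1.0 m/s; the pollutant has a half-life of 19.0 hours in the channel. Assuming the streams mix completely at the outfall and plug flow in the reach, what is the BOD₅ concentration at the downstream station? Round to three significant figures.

After mixing, C = (640.0·2.100 + 120.0·168.0) / 760.0 = 21500/760.0 = 28.29 mg/L.
Travel time t = 27.2·1000 / 1.0 = 27200 s = 7.556 h.
Half-life 19.0 h → k = ln 2 / 19.0 = 0.03648 h⁻¹ = 0.8756 d⁻¹.
First-order decay: C = 28.29·exp(−k·t) = 28.29·0.7591 = 21.48 mg/L.

21.5 mg/L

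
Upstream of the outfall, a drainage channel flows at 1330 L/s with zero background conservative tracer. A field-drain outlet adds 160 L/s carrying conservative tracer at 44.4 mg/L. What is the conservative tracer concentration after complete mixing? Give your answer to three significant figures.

4.77 mg/L

Mixed concentration C = ΣQC/ΣQ = (1330·0 + 160.0·44.40) / 1490 = 7104/1490 = 4.768 mg/L.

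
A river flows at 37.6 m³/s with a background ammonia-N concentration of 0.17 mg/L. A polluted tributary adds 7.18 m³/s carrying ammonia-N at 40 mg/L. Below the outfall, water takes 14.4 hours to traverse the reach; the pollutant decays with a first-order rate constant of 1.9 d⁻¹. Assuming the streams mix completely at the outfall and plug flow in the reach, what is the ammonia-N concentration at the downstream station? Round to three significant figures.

2.10 mg/L

Flow-weighted average: C = (37.60·0.1700 + 7.180·40.00) / 44.78 = 293.6/44.78 = 6.556 mg/L.
After decay, C = 6.556 × e^(−kt) = 6.556 × 0.3198 = 2.097 mg/L.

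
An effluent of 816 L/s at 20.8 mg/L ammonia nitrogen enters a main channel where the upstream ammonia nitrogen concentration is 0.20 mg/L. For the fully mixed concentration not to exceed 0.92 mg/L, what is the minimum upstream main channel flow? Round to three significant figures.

Set C_mix = 0.92: (Q·0.2000 + 816.0·20.80) / (Q + 816.0) = 0.92
→ Q = 816.0·(20.80 − 0.92)/(0.92 − 0.2000) = 22530 L/s.

22500 L/s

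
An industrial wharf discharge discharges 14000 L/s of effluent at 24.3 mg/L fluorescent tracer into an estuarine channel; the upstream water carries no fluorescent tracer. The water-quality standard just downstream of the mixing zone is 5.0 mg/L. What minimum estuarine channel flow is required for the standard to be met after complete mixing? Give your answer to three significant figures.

54000 L/s

Set C_mix = 5.0: (Q·0 + 14000·24.30) / (Q + 14000) = 5.0
→ Q = 14000·(24.30 − 5.0)/(5.0 − 0) = 54040 L/s.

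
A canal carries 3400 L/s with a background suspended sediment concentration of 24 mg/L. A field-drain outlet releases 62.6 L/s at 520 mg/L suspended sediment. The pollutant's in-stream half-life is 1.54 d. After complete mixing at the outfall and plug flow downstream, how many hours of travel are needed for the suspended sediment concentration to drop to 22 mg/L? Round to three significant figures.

Mass balance: C = (3400·24.00 + 62.60·520.0) / 3463 = 114200/3463 = 32.97 mg/L.
Half-life 1.54 d → k = ln 2 / 1.54 = 0.4501 d⁻¹.
32.97·exp(−k·t) = 22 → t = ln(32.97/22)/k = 77640 s = 21.57 h.

21.6 h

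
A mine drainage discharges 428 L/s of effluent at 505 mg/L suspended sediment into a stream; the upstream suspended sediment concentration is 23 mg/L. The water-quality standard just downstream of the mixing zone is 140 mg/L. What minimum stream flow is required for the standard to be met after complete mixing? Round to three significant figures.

Set C_mix = 140: (Q·23.00 + 428.0·505.0) / (Q + 428.0) = 140
→ Q = 428.0·(505.0 − 140)/(140 − 23.00) = 1335 L/s.

1340 L/s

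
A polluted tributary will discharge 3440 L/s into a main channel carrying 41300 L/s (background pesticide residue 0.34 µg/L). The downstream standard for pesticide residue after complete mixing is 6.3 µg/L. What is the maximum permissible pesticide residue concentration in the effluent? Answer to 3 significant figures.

At the limit, (Qr·Cr + Qe·Cₑ)/(Qr + Qe) = 6.3:
Cₑ = (44740·6.3 − 41300·0.3400) / 3440 = 77.85 µg/L.

77.9 µg/L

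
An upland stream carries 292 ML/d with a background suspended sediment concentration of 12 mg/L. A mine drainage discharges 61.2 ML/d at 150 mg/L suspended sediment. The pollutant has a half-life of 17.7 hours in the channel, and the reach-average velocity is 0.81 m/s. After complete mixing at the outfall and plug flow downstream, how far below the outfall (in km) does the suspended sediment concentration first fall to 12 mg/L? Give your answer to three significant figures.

81.6 km

Mixed concentration C = ΣQC/ΣQ = (292.0·12.00 + 61.20·150.0) / 353.2 = 12680/353.2 = 35.91 mg/L.
Half-life 17.7 h → k = ln 2 / 17.7 = 0.03916 h⁻¹ = 0.9399 d⁻¹.
Set 35.91·exp(−k·t) = 12 → t = ln(35.91/12)/k = 100800 s = 27.99 h.
Distance = v·t = 0.81·100800 = 81620 m = 81.62 km.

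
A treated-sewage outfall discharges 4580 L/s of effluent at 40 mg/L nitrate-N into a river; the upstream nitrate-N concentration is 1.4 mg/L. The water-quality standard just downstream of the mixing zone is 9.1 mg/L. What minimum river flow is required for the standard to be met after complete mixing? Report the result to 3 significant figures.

Set C_mix = 9.1: (Q·1.400 + 4580·40.00) / (Q + 4580) = 9.1
→ Q = 4580·(40.00 − 9.1)/(9.1 − 1.400) = 18380 L/s.

18400 L/s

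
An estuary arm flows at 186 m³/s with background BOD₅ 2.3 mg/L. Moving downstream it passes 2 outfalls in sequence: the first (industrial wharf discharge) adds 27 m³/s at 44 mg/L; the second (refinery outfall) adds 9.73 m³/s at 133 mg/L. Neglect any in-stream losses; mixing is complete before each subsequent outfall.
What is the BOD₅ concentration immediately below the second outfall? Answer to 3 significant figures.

13.1 mg/L

After outfall 1: Q = 186.0 + 27.00 = 213.0 m³/s; C = (186.0·2.300 + 27.00·44.00)/213.0 = 7.586 mg/L.
After outfall 2: Q = 213.0 + 9.730 = 222.7 m³/s; C = (213.0·7.586 + 9.730·133.0)/222.7 = 13.06 mg/L.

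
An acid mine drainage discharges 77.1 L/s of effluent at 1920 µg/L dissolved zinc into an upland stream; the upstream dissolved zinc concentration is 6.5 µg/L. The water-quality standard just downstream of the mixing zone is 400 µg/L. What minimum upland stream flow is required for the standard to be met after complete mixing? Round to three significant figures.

Set C_mix = 400: (Q·6.500 + 77.10·1920) / (Q + 77.10) = 400
→ Q = 77.10·(1920 − 400)/(400 − 6.500) = 297.8 L/s.

298 L/s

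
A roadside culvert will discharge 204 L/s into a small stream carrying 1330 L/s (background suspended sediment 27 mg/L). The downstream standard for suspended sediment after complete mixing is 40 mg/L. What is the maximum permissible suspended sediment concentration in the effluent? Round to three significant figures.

125 mg/L

At the limit, (Qr·Cr + Qe·Cₑ)/(Qr + Qe) = 40:
Cₑ = (1534·40 − 1330·27.00) / 204.0 = 124.8 mg/L.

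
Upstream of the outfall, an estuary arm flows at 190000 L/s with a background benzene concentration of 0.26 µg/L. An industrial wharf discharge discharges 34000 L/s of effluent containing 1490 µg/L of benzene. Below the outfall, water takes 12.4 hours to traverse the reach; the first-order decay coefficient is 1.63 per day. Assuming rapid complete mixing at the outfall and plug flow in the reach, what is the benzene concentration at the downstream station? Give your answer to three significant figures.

97.5 µg/L

After mixing, C = (190000·0.2600 + 34000·1490) / 224000 = 50710000/224000 = 226.4 µg/L.
Decay over the reach: 226.4·exp(−kt) = 226.4·0.4308 = 97.52 µg/L.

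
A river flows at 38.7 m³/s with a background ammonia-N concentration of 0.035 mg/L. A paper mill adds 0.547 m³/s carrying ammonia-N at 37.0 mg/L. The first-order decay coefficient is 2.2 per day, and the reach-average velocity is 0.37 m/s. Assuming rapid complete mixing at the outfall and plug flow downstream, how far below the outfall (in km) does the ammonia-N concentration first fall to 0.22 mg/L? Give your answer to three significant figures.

Mass balance: C = (38.70·0.03500 + 0.5470·37.00) / 39.25 = 21.59/39.25 = 0.5502 mg/L.
Set 0.5502·exp(−k·t) = 0.22 → t = ln(0.5502/0.22)/k = 36000 s = 10.00 h.
Distance = v·t = 0.37·36000 = 13320 m = 13.32 km.

13.3 km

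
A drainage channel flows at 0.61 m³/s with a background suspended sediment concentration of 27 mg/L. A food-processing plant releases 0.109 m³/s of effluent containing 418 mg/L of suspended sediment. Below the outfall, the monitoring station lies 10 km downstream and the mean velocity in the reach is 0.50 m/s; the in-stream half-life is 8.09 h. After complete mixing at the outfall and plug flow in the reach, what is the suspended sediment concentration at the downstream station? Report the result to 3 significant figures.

Conservation of mass: C = (0.6100·27.00 + 0.1090·418.0) / 0.7190 = 62.03/0.7190 = 86.28 mg/L.
Travel time t = 10·1000 / 0.50 = 20000 s = 5.556 h.
Half-life 8.09 h → k = ln 2 / 8.09 = 0.08568 h⁻¹ = 2.056 d⁻¹.
Applying C = C₀e^(−kt): 86.28 × 0.6213 = 53.60 mg/L.

53.6 mg/L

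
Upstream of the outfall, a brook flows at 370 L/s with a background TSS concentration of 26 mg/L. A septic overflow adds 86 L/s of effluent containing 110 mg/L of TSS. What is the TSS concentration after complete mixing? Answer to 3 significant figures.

Flow-weighted average: C = (370.0·26.00 + 86.00·110.0) / 456.0 = 19080/456.0 = 41.84 mg/L.

41.8 mg/L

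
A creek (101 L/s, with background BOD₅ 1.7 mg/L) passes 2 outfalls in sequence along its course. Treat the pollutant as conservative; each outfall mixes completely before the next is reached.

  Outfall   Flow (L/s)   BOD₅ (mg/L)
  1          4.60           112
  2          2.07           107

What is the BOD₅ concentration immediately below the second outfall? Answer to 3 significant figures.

After outfall 1: Q = 101.0 + 4.600 = 105.6 L/s; C = (101.0·1.700 + 4.600·112.0)/105.6 = 6.505 mg/L.
After outfall 2: Q = 105.6 + 2.070 = 107.7 L/s; C = (105.6·6.505 + 2.070·107.0)/107.7 = 8.437 mg/L.

8.44 mg/L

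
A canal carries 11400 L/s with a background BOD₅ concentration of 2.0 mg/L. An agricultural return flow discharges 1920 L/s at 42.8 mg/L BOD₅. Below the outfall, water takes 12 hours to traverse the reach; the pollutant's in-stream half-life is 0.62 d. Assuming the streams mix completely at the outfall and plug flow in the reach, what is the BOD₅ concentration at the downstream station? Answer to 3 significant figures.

Flow-weighted average: C = (11400·2.000 + 1920·42.80) / 13320 = 105000/13320 = 7.881 mg/L.
Half-life 0.62 d → k = ln 2 / 0.62 = 1.118 d⁻¹.
First-order decay: C = 7.881·exp(−k·t) = 7.881·0.5718 = 4.506 mg/L.

4.51 mg/L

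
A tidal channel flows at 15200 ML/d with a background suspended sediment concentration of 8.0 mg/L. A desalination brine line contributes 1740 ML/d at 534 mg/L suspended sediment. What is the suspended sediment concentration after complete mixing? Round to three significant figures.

62.0 mg/L

Mixed concentration C = ΣQC/ΣQ = (15200·8.000 + 1740·534.0) / 16940 = 1051000/16940 = 62.03 mg/L.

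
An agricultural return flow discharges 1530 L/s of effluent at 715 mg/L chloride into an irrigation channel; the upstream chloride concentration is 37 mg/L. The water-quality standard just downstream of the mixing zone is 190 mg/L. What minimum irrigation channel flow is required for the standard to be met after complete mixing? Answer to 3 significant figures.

5250 L/s

Set C_mix = 190: (Q·37.00 + 1530·715.0) / (Q + 1530) = 190
→ Q = 1530·(715.0 − 190)/(190 − 37.00) = 5250 L/s.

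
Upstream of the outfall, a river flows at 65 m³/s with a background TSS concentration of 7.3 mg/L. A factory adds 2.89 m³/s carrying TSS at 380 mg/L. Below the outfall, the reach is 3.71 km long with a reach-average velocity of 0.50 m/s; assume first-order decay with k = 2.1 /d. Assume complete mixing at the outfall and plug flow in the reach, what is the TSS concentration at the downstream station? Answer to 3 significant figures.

Flow-weighted average: C = (65.00·7.300 + 2.890·380.0) / 67.89 = 1573/67.89 = 23.17 mg/L.
Travel time t = 3.71·1000 / 0.50 = 7420 s = 2.061 h.
First-order decay: C = 23.17·exp(−k·t) = 23.17·0.8350 = 19.34 mg/L.

19.3 mg/L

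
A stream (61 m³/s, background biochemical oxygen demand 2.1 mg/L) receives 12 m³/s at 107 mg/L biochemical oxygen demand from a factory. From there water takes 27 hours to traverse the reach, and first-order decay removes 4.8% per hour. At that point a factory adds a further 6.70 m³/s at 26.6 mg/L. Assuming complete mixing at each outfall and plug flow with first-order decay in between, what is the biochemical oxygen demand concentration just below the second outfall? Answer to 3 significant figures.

Conservation of mass: C = (61.00·2.100 + 12.00·107.0) / 73.00 = 1412/73.00 = 19.34 mg/L; combined flow 73.00 m³/s.
4.8%/h lost → k = −ln(1 − 0.048) = 0.04919 h⁻¹.
After decay, C = 19.34 × e^(−kt) = 19.34 × 0.2650 = 5.126 mg/L.
Second outfall: C = (73.00·5.126 + 6.700·26.60)/79.70 = 6.931 mg/L.

6.93 mg/L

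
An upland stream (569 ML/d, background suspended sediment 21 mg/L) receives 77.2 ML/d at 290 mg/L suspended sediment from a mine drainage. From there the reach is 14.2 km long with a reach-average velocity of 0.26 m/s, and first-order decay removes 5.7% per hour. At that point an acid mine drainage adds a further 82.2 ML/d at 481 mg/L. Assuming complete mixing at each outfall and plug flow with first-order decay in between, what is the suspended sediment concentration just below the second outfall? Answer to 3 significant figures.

Conservation of mass: C = (569.0·21.00 + 77.20·290.0) / 646.2 = 34340/646.2 = 53.14 mg/L; combined flow 646.2 ML/d.
Travel time t = 14.2·1000 / 0.26 = 54620 s = 15.17 h.
5.7%/h lost → k = −ln(1 − 0.057) = 0.05869 h⁻¹.
Applying C = C₀e^(−kt): 53.14 × 0.4105 = 21.81 mg/L.
Second outfall: C = (646.2·21.81 + 82.20·481.0)/728.4 = 73.63 mg/L.

73.6 mg/L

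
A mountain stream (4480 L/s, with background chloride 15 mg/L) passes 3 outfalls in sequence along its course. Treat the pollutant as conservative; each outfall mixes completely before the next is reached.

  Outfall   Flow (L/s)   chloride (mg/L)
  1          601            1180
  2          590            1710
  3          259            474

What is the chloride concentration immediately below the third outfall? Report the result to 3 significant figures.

Outfall 1: combined Q = 5081 L/s; C = (4480·15.00 + 601.0·1180)/5081 = 152.8 mg/L.
Outfall 2: combined Q = 5671 L/s; C = (5081·152.8 + 590.0·1710)/5671 = 314.8 mg/L.
Outfall 3: combined Q = 5930 L/s; C = (5671·314.8 + 259.0·474.0)/5930 = 321.8 mg/L.

322 mg/L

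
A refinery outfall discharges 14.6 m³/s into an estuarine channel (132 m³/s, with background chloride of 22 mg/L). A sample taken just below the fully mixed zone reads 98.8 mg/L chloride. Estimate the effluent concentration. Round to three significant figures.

793 mg/L

Mass balance: 132.0·22.00 + 14.60·Cₑ = 146.6·98.80
→ Cₑ = (146.6·98.80 − 132.0·22.00) / 14.60 = 793.2 mg/L.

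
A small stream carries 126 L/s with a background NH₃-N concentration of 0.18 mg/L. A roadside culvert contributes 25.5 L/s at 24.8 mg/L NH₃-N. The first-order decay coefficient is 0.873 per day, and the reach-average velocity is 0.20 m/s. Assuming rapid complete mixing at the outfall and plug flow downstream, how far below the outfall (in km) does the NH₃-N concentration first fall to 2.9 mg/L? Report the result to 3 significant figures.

7.91 km

Mass balance: C = (126.0·0.1800 + 25.50·24.80) / 151.5 = 655.1/151.5 = 4.324 mg/L.
Set 4.324·exp(−k·t) = 2.9 → t = ln(4.324/2.9)/k = 39530 s = 10.98 h.
Distance = v·t = 0.20·39530 = 7907 m = 7.907 km.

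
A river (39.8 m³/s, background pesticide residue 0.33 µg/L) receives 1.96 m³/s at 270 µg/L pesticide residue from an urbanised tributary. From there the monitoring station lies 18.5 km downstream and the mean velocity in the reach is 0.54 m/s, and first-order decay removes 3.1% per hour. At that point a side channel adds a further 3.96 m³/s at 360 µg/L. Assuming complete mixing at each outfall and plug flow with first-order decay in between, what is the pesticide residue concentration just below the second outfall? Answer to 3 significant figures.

Conservation of mass: C = (39.80·0.3300 + 1.960·270.0) / 41.76 = 542.3/41.76 = 12.99 µg/L; combined flow 41.76 m³/s.
Travel time t = 18.5·1000 / 0.54 = 34260 s = 9.516 h.
3.1%/h lost → k = −ln(1 − 0.031) = 0.03149 h⁻¹.
First-order decay: C = 12.99·exp(−k·t) = 12.99·0.7411 = 9.624 µg/L.
Second outfall: C = (41.76·9.624 + 3.960·360.0)/45.72 = 39.97 µg/L.

40.0 µg/L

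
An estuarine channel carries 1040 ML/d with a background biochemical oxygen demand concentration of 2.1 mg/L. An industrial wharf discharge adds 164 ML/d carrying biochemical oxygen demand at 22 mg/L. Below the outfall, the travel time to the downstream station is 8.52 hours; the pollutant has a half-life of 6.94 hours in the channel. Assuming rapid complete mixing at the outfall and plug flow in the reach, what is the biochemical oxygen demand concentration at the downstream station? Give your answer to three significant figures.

Flow-weighted average: C = (1040·2.100 + 164.0·22.00) / 1204 = 5792/1204 = 4.811 mg/L.
Half-life 6.94 h → k = ln 2 / 6.94 = 0.09988 h⁻¹ = 2.397 d⁻¹.
Applying C = C₀e^(−kt): 4.811 × 0.4270 = 2.054 mg/L.

2.05 mg/L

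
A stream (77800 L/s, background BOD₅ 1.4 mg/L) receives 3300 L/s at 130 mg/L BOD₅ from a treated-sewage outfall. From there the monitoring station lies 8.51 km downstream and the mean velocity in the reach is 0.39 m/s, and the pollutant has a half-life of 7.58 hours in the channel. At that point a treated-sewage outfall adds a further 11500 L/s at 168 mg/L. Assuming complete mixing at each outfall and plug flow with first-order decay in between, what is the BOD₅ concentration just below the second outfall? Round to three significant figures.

24.2 mg/L

Mixed concentration C = ΣQC/ΣQ = (77800·1.400 + 3300·130.0) / 81100 = 537900/81100 = 6.633 mg/L; combined flow 81100 L/s.
Travel time t = 8.51·1000 / 0.39 = 21820 s = 6.061 h.
Half-life 7.58 h → k = ln 2 / 7.58 = 0.09144 h⁻¹ = 2.195 d⁻¹.
Decay over the reach: 6.633·exp(−kt) = 6.633·0.5745 = 3.810 mg/L.
Second outfall: C = (81100·3.810 + 11500·168.0)/92600 = 24.20 mg/L.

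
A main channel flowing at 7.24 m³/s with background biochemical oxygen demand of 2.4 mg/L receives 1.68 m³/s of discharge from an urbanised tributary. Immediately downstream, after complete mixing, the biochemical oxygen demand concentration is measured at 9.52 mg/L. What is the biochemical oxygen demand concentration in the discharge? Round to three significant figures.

40.2 mg/L

Mass balance: 7.240·2.400 + 1.680·Cₑ = 8.920·9.520
→ Cₑ = (8.920·9.520 − 7.240·2.400) / 1.680 = 40.20 mg/L.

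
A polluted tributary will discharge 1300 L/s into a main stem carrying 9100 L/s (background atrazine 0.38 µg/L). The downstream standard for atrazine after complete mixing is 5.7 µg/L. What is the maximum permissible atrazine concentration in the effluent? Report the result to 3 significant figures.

42.9 µg/L

At the limit, (Qr·Cr + Qe·Cₑ)/(Qr + Qe) = 5.7:
Cₑ = (10400·5.7 − 9100·0.3800) / 1300 = 42.94 µg/L.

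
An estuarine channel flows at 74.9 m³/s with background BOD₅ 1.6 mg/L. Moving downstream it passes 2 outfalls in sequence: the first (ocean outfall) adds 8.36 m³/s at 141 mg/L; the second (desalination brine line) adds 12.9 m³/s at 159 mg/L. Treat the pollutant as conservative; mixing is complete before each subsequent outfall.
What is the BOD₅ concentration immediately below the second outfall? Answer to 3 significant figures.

Below outfall 1: Q → 83.26 m³/s, C = (74.90·1.600 + 8.360·141.0)/83.26 = 15.60 mg/L.
Below outfall 2: Q → 96.16 m³/s, C = (83.26·15.60 + 12.90·159.0)/96.16 = 34.83 mg/L.

34.8 mg/L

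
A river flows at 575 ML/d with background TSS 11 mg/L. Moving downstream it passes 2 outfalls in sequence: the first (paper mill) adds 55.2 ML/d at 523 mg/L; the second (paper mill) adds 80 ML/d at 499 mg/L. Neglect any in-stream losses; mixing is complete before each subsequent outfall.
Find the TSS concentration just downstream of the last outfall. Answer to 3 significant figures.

106 mg/L

After outfall 1: Q = 575.0 + 55.20 = 630.2 ML/d; C = (575.0·11.00 + 55.20·523.0)/630.2 = 55.85 mg/L.
After outfall 2: Q = 630.2 + 80.00 = 710.2 ML/d; C = (630.2·55.85 + 80.00·499.0)/710.2 = 105.8 mg/L.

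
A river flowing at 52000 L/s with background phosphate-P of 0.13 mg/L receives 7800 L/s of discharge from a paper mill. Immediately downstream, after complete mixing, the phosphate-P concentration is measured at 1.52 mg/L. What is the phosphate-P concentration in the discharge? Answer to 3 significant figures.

Mass balance: 52000·0.1300 + 7800·Cₑ = 59800·1.520
→ Cₑ = (59800·1.520 − 52000·0.1300) / 7800 = 10.79 mg/L.

10.8 mg/L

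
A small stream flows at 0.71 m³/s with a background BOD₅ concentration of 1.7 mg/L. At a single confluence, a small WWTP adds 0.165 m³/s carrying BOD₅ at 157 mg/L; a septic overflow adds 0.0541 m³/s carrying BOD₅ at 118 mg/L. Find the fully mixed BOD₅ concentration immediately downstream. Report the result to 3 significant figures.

36.1 mg/L

Mixed concentration C = ΣQC/ΣQ = (0.7100·1.700 + 0.1650·157.0 + 0.05410·118.0) / 0.9291 = 33.50/0.9291 = 36.05 mg/L.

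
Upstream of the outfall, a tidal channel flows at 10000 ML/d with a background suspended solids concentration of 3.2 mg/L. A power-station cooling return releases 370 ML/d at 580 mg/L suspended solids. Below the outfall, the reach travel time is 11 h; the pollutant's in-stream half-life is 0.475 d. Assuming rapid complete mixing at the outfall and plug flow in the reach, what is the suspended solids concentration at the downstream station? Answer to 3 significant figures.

12.2 mg/L

Mass balance: C = (10000·3.200 + 370.0·580.0) / 10370 = 246600/10370 = 23.78 mg/L.
Half-life 0.475 d → k = ln 2 / 0.475 = 1.459 d⁻¹.
After decay, C = 23.78 × e^(−kt) = 23.78 × 0.5123 = 12.18 mg/L.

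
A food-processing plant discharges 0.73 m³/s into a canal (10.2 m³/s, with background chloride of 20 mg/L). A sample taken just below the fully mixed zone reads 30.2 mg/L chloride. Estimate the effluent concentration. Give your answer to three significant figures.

Mass balance: 10.20·20.00 + 0.7300·Cₑ = 10.93·30.20
→ Cₑ = (10.93·30.20 − 10.20·20.00) / 0.7300 = 172.7 mg/L.

173 mg/L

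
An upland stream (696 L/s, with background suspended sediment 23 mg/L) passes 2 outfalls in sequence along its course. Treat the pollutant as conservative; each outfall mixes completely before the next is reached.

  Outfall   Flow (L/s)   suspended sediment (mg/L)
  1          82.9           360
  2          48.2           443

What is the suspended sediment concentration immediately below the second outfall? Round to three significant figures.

81.3 mg/L

Below outfall 1: Q → 778.9 L/s, C = (696.0·23.00 + 82.90·360.0)/778.9 = 58.87 mg/L.
Below outfall 2: Q → 827.1 L/s, C = (778.9·58.87 + 48.20·443.0)/827.1 = 81.25 mg/L.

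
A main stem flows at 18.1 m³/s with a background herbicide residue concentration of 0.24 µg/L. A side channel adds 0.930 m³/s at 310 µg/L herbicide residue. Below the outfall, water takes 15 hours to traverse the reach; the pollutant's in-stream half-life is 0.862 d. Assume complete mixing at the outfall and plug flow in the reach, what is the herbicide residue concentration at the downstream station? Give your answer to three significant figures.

Flow-weighted average: C = (18.10·0.2400 + 0.9300·310.0) / 19.03 = 292.6/19.03 = 15.38 µg/L.
Half-life 0.862 d → k = ln 2 / 0.862 = 0.8041 d⁻¹.
After decay, C = 15.38 × e^(−kt) = 15.38 × 0.6050 = 9.303 µg/L.

9.30 µg/L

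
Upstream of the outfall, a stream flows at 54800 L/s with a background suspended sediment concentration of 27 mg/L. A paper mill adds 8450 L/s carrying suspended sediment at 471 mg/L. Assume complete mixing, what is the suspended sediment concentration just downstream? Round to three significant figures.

86.3 mg/L

Conservation of mass: C = (54800·27.00 + 8450·471.0) / 63250 = 5460000/63250 = 86.32 mg/L.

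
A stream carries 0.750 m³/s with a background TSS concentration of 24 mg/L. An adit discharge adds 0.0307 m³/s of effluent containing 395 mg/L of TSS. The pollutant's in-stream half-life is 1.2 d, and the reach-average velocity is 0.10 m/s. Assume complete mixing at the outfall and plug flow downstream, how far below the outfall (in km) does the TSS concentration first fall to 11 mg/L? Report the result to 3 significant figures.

Conservation of mass: C = (0.7500·24.00 + 0.03070·395.0) / 0.7807 = 30.13/0.7807 = 38.59 mg/L.
Half-life 1.2 d → k = ln 2 / 1.2 = 0.5776 d⁻¹.
Set 38.59·exp(−k·t) = 11 → t = ln(38.59/11)/k = 187700 s = 52.15 h.
Distance = v·t = 0.10·187700 = 18770 m = 18.77 km.

18.8 km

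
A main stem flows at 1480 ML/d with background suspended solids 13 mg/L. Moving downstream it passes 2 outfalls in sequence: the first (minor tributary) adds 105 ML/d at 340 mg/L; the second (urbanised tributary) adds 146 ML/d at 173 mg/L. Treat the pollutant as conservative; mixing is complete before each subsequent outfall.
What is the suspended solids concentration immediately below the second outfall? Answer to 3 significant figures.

46.3 mg/L

After outfall 1: Q = 1480 + 105.0 = 1585 ML/d; C = (1480·13.00 + 105.0·340.0)/1585 = 34.66 mg/L.
After outfall 2: Q = 1585 + 146.0 = 1731 ML/d; C = (1585·34.66 + 146.0·173.0)/1731 = 46.33 mg/L.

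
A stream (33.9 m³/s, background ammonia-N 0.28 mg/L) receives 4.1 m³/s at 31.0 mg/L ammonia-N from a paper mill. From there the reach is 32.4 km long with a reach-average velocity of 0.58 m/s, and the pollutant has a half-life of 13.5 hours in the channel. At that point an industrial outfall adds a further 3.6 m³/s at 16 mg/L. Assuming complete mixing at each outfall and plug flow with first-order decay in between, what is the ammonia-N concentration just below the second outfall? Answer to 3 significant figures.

Mixed concentration C = ΣQC/ΣQ = (33.90·0.2800 + 4.100·31.00) / 38.00 = 136.6/38.00 = 3.595 mg/L; combined flow 38.00 m³/s.
Travel time t = 32.4·1000 / 0.58 = 55860 s = 15.52 h.
Half-life 13.5 h → k = ln 2 / 13.5 = 0.05134 h⁻¹ = 1.232 d⁻¹.
First-order decay: C = 3.595·exp(−k·t) = 3.595·0.4508 = 1.620 mg/L.
At the second outfall, C = (38.00·1.620 + 3.600·16.00) / (38.00 + 3.600) = 2.865 mg/L.

2.86 mg/L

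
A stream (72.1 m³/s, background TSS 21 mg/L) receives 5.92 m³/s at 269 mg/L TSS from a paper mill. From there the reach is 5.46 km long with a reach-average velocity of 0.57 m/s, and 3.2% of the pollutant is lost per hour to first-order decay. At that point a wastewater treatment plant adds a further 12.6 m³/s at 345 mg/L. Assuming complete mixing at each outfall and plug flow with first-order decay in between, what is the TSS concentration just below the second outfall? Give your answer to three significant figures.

Mass balance: C = (72.10·21.00 + 5.920·269.0) / 78.02 = 3107/78.02 = 39.82 mg/L; combined flow 78.02 m³/s.
Travel time t = 5.46·1000 / 0.57 = 9579 s = 2.661 h.
3.2%/h lost → k = −ln(1 − 0.032) = 0.03252 h⁻¹.
First-order decay: C = 39.82·exp(−k·t) = 39.82·0.9171 = 36.52 mg/L.
Second outfall: C = (78.02·36.52 + 12.60·345.0)/90.62 = 79.41 mg/L.

79.4 mg/L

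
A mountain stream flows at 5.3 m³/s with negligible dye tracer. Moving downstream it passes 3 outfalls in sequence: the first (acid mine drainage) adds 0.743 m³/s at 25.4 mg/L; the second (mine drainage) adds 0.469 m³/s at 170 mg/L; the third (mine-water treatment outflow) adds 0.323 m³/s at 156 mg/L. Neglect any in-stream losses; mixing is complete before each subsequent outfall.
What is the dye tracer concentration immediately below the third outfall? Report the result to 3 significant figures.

Below outfall 1: Q → 6.043 m³/s, C = (5.300·0 + 0.7430·25.40)/6.043 = 3.123 mg/L.
Below outfall 2: Q → 6.512 m³/s, C = (6.043·3.123 + 0.4690·170.0)/6.512 = 15.14 mg/L.
Below outfall 3: Q → 6.835 m³/s, C = (6.512·15.14 + 0.3230·156.0)/6.835 = 21.80 mg/L.

21.8 mg/L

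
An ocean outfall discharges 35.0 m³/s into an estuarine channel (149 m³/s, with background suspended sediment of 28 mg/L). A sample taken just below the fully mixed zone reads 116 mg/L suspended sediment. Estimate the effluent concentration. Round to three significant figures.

491 mg/L

Mass balance: 149.0·28.00 + 35.00·Cₑ = 184.0·116.0
→ Cₑ = (184.0·116.0 − 149.0·28.00) / 35.00 = 490.6 mg/L.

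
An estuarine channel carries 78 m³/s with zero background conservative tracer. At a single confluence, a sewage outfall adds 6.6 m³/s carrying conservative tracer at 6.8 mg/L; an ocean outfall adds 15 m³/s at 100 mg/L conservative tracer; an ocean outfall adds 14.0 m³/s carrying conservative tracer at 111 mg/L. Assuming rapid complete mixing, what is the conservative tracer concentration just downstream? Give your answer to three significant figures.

Conservation of mass: C = (78.00·0 + 6.600·6.800 + 15.00·100.0 + 14.00·111.0) / 113.6 = 3099/113.6 = 27.28 mg/L.

27.3 mg/L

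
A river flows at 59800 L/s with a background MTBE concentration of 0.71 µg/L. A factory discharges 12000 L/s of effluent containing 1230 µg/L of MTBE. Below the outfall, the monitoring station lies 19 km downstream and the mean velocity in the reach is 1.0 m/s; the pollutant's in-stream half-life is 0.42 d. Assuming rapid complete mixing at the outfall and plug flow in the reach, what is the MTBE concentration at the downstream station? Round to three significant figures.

143 µg/L

After mixing, C = (59800·0.7100 + 12000·1230) / 71800 = 14800000/71800 = 206.2 µg/L.
Travel time t = 19·1000 / 1.0 = 19000 s = 5.278 h.
Half-life 0.42 d → k = ln 2 / 0.42 = 1.650 d⁻¹.
Applying C = C₀e^(−kt): 206.2 × 0.6956 = 143.4 µg/L.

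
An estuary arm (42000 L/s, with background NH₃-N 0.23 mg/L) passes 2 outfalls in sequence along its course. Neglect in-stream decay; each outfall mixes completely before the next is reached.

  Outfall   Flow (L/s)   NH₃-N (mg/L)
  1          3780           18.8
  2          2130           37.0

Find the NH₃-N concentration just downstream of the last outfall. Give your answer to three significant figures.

3.33 mg/L

After outfall 1: Q = 42000 + 3780 = 45780 L/s; C = (42000·0.2300 + 3780·18.80)/45780 = 1.763 mg/L.
After outfall 2: Q = 45780 + 2130 = 47910 L/s; C = (45780·1.763 + 2130·37.00)/47910 = 3.330 mg/L.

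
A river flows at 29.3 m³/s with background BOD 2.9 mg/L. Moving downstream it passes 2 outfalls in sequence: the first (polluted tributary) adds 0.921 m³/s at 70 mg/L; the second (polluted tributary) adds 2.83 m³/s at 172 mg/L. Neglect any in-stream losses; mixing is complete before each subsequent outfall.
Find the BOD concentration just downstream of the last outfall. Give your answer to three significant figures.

19.2 mg/L

After outfall 1: Q = 29.30 + 0.9210 = 30.22 m³/s; C = (29.30·2.900 + 0.9210·70.00)/30.22 = 4.945 mg/L.
After outfall 2: Q = 30.22 + 2.830 = 33.05 m³/s; C = (30.22·4.945 + 2.830·172.0)/33.05 = 19.25 mg/L.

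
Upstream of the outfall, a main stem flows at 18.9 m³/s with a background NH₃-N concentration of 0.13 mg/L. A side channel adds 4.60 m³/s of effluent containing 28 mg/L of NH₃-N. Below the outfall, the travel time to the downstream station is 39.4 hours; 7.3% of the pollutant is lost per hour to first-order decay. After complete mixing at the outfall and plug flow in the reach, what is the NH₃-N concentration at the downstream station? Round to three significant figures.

Flow-weighted average: C = (18.90·0.1300 + 4.600·28.00) / 23.50 = 131.3/23.50 = 5.585 mg/L.
7.3%/h lost → k = −ln(1 − 0.073) = 0.07580 h⁻¹.
Applying C = C₀e^(−kt): 5.585 × 0.05046 = 0.2818 mg/L.

0.282 mg/L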